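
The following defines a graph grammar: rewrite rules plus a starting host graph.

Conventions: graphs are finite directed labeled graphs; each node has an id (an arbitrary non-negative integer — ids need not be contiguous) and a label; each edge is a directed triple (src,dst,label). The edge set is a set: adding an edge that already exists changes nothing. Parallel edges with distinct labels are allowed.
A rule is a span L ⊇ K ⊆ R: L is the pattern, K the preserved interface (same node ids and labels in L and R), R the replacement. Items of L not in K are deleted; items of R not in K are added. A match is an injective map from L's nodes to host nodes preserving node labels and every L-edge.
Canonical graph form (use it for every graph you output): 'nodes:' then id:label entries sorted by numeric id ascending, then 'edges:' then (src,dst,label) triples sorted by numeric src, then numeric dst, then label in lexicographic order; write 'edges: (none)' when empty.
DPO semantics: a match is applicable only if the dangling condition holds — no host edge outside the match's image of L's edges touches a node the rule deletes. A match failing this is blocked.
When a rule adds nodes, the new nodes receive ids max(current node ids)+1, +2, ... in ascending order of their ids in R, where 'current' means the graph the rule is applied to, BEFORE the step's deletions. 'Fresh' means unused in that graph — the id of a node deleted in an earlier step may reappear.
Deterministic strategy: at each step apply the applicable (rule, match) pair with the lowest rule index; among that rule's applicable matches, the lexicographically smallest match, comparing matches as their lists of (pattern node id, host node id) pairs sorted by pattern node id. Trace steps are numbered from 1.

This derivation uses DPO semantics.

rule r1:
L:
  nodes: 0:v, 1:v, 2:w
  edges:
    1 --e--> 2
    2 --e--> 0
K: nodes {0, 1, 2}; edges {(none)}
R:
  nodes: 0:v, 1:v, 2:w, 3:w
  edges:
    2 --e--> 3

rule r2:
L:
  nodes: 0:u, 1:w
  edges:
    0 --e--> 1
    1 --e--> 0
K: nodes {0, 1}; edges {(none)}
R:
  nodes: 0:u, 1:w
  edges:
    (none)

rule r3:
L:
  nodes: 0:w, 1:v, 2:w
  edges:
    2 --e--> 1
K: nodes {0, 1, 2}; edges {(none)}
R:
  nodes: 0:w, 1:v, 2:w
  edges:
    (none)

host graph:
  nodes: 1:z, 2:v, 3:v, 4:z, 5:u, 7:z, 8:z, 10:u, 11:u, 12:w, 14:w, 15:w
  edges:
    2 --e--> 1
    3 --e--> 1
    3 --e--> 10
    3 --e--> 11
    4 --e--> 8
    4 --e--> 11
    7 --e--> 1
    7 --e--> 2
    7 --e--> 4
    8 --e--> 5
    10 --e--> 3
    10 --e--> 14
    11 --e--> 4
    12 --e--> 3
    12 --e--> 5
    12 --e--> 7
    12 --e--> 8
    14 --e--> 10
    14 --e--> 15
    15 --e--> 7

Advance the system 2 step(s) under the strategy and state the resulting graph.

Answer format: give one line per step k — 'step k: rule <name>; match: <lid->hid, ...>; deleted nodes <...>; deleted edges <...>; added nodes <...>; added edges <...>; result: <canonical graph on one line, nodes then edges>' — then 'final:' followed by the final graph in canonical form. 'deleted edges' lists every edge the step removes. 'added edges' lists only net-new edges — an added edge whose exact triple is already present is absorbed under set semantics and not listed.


step 1: rule r2; match: 0->10, 1->14; deleted nodes (none); deleted edges (10,14,e); (14,10,e); added nodes (none); added edges (none); result: nodes: 1:z, 2:v, 3:v, 4:z, 5:u, 7:z, 8:z, 10:u, 11:u, 12:w, 14:w, 15:w edges: (2,1,e); (3,1,e); (3,10,e); (3,11,e); (4,8,e); (4,11,e); (7,1,e); (7,2,e); (7,4,e); (8,5,e); (10,3,e); (11,4,e); (12,3,e); (12,5,e); (12,7,e); (12,8,e); (14,15,e); (15,7,e)
step 2: rule r3; match: 0->14, 1->3, 2->12; deleted nodes (none); deleted edges (12,3,e); added nodes (none); added edges (none); result: nodes: 1:z, 2:v, 3:v, 4:z, 5:u, 7:z, 8:z, 10:u, 11:u, 12:w, 14:w, 15:w edges: (2,1,e); (3,1,e); (3,10,e); (3,11,e); (4,8,e); (4,11,e); (7,1,e); (7,2,e); (7,4,e); (8,5,e); (10,3,e); (11,4,e); (12,5,e); (12,7,e); (12,8,e); (14,15,e); (15,7,e)
final:
nodes: 1:z, 2:v, 3:v, 4:z, 5:u, 7:z, 8:z, 10:u, 11:u, 12:w, 14:w, 15:w
edges: (2,1,e); (3,1,e); (3,10,e); (3,11,e); (4,8,e); (4,11,e); (7,1,e); (7,2,e); (7,4,e); (8,5,e); (10,3,e); (11,4,e); (12,5,e); (12,7,e); (12,8,e); (14,15,e); (15,7,e)


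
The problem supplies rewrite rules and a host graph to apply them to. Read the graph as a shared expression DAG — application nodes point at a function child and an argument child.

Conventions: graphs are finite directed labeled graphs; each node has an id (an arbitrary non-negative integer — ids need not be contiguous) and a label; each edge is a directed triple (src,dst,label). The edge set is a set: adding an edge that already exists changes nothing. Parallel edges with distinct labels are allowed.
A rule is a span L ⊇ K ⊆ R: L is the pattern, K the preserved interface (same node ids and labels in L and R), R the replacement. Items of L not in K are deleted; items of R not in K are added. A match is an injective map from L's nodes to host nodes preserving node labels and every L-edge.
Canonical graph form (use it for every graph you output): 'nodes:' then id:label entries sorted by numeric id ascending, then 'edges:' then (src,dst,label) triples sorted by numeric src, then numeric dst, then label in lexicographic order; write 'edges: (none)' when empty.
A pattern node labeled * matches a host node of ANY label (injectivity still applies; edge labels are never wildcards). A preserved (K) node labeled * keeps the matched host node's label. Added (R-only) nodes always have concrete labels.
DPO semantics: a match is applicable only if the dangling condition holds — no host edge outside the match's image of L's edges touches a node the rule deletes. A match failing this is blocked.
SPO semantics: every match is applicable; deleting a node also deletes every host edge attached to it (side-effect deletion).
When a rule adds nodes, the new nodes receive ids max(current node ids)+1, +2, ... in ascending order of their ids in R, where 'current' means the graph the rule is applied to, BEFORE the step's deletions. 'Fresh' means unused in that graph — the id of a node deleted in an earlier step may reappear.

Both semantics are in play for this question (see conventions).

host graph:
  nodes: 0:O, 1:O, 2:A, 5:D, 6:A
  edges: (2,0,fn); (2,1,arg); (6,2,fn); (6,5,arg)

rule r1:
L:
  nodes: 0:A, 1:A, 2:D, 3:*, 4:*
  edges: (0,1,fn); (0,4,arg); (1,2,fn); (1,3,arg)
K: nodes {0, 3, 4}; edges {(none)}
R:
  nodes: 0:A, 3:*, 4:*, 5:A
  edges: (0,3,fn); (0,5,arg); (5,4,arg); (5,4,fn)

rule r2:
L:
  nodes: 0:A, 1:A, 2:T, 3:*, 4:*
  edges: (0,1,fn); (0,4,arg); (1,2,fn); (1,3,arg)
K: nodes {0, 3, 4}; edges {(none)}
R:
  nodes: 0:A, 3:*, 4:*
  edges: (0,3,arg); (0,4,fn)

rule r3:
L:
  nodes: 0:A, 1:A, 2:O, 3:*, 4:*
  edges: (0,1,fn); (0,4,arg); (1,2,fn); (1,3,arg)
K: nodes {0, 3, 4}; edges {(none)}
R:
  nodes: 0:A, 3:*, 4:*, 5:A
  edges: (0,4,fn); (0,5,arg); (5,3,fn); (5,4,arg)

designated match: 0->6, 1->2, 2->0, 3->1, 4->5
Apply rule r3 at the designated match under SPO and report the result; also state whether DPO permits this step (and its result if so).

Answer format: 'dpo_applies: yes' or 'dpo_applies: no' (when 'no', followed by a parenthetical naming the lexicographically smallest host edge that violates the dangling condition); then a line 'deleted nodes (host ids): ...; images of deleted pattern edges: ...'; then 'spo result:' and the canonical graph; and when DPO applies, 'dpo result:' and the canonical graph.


dpo_applies: yes
deleted nodes (host ids): 0, 2; images of deleted pattern edges: (2,0,fn); (2,1,arg); (6,2,fn); (6,5,arg)
spo result:
nodes: 1:O, 5:D, 6:A, 7:A
edges: (6,5,fn); (6,7,arg); (7,1,fn); (7,5,arg)
dpo result:
nodes: 1:O, 5:D, 6:A, 7:A
edges: (6,5,fn); (6,7,arg); (7,1,fn); (7,5,arg)


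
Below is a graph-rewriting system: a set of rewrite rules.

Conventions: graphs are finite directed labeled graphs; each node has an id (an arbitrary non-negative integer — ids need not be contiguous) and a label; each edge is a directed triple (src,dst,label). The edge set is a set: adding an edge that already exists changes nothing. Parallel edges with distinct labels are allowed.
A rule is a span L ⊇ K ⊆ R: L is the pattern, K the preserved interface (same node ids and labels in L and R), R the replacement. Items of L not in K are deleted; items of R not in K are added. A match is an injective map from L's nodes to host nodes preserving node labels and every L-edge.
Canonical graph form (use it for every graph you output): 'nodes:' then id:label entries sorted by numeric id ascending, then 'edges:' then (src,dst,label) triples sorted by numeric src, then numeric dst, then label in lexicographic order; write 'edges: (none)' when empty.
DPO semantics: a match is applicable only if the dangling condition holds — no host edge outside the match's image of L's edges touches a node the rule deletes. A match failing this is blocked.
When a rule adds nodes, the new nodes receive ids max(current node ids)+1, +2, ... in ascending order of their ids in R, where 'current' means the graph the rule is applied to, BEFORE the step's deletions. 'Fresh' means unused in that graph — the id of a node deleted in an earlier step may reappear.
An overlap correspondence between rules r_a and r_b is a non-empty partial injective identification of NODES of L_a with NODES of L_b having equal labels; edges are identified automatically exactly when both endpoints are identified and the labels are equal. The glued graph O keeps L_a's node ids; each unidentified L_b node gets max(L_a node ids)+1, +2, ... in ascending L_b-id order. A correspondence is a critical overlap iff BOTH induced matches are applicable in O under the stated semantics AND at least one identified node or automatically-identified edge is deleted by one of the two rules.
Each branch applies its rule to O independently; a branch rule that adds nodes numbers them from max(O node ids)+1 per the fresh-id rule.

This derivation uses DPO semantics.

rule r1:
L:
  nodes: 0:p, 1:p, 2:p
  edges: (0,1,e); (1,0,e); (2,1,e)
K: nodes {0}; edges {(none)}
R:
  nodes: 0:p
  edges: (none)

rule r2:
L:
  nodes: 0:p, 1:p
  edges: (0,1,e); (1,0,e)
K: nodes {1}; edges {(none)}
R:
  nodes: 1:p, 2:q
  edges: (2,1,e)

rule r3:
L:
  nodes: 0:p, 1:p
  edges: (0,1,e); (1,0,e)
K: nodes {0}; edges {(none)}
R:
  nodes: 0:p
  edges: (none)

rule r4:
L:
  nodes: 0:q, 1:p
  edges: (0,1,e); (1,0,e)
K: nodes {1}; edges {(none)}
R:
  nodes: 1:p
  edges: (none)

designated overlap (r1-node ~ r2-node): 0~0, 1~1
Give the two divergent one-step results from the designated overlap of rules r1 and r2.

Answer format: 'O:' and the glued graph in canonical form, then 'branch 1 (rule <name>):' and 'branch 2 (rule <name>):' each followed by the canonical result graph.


O:
nodes: 0:p, 1:p, 2:p
edges: (0,1,e); (1,0,e); (2,1,e)
branch 1 (rule r1):
nodes: 0:p
edges: (none)
branch 2 (rule r2):
nodes: 1:p, 2:p, 3:q
edges: (2,1,e); (3,1,e)


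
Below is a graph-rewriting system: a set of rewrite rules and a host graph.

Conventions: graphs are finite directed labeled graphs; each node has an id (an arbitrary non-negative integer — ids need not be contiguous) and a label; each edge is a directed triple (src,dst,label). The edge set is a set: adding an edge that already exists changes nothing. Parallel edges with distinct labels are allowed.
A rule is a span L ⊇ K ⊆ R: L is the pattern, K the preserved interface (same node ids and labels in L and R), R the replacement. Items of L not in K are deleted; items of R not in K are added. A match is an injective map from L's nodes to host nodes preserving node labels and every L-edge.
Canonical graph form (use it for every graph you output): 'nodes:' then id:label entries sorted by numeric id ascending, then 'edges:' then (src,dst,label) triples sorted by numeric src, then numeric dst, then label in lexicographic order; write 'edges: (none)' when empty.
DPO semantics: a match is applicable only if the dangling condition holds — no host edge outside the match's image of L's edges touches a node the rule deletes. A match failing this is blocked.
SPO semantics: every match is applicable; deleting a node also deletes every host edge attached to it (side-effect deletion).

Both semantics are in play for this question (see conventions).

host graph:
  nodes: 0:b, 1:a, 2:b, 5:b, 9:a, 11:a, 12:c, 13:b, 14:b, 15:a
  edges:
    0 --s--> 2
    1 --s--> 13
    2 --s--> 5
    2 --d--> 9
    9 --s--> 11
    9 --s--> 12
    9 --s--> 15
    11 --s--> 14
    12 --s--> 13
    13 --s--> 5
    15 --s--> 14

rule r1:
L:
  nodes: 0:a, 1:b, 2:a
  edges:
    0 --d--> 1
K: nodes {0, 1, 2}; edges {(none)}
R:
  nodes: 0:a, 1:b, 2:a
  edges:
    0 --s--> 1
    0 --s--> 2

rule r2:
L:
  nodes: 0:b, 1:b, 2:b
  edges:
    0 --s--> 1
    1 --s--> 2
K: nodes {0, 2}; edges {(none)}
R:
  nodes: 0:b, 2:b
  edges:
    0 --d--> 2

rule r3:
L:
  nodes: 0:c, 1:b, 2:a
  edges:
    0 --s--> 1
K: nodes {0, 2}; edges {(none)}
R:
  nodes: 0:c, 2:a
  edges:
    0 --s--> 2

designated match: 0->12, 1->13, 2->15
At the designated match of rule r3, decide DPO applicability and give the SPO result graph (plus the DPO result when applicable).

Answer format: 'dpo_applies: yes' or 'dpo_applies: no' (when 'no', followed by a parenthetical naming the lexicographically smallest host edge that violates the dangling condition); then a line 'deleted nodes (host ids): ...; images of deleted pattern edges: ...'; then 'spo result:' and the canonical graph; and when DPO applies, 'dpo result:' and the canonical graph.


dpo_applies: no
(the rule deletes node 13, which keeps host edge (1,13,s) outside the match image — the dangling condition fails, DPO blocks; SPO proceeds and side-deletes such edges)
deleted nodes (host ids): 13; images of deleted pattern edges: (12,13,s)
spo result:
nodes: 0:b, 1:a, 2:b, 5:b, 9:a, 11:a, 12:c, 14:b, 15:a
edges: (0,2,s); (2,5,s); (2,9,d); (9,11,s); (9,12,s); (9,15,s); (11,14,s); (12,15,s); (15,14,s)


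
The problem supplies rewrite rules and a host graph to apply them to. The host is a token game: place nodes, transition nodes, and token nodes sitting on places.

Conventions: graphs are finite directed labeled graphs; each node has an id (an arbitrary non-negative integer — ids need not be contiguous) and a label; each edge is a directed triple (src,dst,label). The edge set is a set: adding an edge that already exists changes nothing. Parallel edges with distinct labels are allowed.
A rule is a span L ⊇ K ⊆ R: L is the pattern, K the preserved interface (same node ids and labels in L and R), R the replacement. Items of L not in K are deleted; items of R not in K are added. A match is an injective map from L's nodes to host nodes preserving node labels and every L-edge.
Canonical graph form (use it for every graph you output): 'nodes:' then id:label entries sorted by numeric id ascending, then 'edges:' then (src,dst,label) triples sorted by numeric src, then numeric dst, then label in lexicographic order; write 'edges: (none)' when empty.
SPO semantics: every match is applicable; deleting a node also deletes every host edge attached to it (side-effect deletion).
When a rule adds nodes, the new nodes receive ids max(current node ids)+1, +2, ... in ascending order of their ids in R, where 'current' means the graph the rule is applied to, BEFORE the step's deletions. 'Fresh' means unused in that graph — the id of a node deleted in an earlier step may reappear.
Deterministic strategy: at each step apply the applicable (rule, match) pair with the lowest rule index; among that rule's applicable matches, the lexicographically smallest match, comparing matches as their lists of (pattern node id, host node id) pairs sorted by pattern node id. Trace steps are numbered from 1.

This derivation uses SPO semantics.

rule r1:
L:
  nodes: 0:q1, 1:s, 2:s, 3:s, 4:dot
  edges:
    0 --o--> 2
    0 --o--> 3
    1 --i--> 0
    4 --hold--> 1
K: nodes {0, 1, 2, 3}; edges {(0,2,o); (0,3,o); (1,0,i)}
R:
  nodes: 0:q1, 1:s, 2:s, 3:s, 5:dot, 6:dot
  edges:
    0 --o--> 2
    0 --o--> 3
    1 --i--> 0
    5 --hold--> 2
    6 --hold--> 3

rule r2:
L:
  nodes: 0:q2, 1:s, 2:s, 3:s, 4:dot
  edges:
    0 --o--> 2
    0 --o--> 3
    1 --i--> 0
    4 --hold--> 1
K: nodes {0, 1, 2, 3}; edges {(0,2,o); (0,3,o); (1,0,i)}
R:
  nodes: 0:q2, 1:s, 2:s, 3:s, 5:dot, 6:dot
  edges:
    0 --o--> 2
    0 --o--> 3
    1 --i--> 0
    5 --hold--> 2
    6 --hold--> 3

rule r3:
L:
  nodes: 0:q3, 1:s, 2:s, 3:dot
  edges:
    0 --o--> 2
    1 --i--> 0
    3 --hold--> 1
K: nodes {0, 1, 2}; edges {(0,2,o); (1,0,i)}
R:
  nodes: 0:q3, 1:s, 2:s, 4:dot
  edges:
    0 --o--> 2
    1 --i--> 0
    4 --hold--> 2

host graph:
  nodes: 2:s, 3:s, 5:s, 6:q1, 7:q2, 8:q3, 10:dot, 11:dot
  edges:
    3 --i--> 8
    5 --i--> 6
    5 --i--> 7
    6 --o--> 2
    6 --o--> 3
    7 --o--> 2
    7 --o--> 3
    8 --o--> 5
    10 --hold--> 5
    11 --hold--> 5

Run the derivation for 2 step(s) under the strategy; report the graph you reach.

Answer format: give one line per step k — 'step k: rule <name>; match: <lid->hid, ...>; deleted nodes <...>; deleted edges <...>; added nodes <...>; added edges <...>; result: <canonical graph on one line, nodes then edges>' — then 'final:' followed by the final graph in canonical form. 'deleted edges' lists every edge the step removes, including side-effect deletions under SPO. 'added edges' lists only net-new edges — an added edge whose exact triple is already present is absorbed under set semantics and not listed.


step 1: rule r1; match: 0->6, 1->5, 2->2, 3->3, 4->10; deleted nodes 10; deleted edges (10,5,hold); added nodes 12, 13; added edges (12,2,hold); (13,3,hold); result: nodes: 2:s, 3:s, 5:s, 6:q1, 7:q2, 8:q3, 11:dot, 12:dot, 13:dot edges: (3,8,i); (5,6,i); (5,7,i); (6,2,o); (6,3,o); (7,2,o); (7,3,o); (8,5,o); (11,5,hold); (12,2,hold); (13,3,hold)
step 2: rule r1; match: 0->6, 1->5, 2->2, 3->3, 4->11; deleted nodes 11; deleted edges (11,5,hold); added nodes 14, 15; added edges (14,2,hold); (15,3,hold); result: nodes: 2:s, 3:s, 5:s, 6:q1, 7:q2, 8:q3, 12:dot, 13:dot, 14:dot, 15:dot edges: (3,8,i); (5,6,i); (5,7,i); (6,2,o); (6,3,o); (7,2,o); (7,3,o); (8,5,o); (12,2,hold); (13,3,hold); (14,2,hold); (15,3,hold)
final:
nodes: 2:s, 3:s, 5:s, 6:q1, 7:q2, 8:q3, 12:dot, 13:dot, 14:dot, 15:dot
edges: (3,8,i); (5,6,i); (5,7,i); (6,2,o); (6,3,o); (7,2,o); (7,3,o); (8,5,o); (12,2,hold); (13,3,hold); (14,2,hold); (15,3,hold)


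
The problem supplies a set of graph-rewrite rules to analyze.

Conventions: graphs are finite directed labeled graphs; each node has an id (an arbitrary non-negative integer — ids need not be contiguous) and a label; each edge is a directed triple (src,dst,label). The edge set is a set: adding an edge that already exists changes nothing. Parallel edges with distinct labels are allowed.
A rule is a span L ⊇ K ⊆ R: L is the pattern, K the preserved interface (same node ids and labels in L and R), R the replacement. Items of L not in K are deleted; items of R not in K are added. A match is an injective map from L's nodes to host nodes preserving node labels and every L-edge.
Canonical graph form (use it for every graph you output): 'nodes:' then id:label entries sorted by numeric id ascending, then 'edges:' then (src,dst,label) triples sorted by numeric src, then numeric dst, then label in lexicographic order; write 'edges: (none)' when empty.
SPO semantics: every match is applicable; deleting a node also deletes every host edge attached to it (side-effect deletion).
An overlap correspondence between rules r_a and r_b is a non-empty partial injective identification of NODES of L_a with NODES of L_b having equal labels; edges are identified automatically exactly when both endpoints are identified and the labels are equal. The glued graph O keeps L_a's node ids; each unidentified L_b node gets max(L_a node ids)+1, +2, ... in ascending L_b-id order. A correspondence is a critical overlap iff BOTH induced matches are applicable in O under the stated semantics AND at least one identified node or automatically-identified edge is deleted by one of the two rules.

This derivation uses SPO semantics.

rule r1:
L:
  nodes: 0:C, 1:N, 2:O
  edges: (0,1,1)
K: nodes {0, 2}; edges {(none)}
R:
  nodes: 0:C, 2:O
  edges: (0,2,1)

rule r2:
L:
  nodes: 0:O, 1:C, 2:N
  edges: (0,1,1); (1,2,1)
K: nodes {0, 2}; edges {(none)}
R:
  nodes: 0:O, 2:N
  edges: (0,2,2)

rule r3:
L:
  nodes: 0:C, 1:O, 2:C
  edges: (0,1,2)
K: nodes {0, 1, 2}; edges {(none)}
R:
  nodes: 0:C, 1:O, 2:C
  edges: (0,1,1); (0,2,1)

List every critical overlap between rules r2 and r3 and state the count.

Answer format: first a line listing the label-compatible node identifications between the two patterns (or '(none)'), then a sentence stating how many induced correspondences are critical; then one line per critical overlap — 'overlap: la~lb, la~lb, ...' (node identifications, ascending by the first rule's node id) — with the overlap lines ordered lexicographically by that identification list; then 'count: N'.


label-compatible node identifications between L(r2) and L(r3): 0~1, 1~0, 1~2
4 of the induced correspondences are critical overlaps of r2 and r3.
overlap: 0~1, 1~0
overlap: 0~1, 1~2
overlap: 1~0
overlap: 1~2
count: 4


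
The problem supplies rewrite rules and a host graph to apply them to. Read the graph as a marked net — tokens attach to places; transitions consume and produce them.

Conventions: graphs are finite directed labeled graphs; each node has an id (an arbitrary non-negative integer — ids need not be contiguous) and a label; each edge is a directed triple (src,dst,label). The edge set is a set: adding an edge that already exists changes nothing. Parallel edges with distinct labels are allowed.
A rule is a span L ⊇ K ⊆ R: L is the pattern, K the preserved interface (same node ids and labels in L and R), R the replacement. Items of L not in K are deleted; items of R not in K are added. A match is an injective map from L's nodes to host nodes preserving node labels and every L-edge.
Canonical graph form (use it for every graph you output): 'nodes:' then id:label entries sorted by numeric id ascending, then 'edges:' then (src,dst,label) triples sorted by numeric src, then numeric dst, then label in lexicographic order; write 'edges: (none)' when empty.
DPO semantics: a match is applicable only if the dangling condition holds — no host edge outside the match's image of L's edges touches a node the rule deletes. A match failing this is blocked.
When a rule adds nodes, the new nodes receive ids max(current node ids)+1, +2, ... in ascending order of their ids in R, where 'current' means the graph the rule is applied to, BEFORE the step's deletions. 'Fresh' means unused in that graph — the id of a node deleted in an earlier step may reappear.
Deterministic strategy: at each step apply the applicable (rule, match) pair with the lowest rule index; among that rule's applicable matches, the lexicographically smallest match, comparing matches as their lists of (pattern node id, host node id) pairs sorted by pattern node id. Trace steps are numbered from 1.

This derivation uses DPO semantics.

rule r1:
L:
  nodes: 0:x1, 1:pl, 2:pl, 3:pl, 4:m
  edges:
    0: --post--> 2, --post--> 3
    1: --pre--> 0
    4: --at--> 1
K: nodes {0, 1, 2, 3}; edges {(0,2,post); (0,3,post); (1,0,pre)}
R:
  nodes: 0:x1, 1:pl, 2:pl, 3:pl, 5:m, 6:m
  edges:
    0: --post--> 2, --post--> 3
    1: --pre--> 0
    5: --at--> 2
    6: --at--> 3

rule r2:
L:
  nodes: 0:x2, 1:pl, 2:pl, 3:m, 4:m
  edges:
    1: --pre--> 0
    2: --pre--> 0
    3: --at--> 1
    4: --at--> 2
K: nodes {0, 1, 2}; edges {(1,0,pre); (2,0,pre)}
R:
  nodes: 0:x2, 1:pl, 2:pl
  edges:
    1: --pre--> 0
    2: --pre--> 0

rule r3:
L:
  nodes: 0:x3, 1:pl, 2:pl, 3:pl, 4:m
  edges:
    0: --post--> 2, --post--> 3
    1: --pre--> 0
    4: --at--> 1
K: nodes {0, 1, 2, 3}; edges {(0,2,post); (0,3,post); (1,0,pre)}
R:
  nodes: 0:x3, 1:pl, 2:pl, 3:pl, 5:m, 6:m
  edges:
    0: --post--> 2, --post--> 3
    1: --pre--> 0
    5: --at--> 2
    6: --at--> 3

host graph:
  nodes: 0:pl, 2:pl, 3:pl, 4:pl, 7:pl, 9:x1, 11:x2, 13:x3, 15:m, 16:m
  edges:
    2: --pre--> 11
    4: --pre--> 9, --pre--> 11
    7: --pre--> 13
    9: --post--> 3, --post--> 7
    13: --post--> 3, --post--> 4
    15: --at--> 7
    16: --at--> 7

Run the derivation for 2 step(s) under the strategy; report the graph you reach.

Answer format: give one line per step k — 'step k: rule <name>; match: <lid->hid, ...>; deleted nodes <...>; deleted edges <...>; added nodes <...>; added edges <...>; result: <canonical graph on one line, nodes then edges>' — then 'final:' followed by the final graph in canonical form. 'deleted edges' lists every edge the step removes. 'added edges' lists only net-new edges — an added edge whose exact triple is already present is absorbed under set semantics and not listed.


step 1: rule r3; match: 0->13, 1->7, 2->3, 3->4, 4->15; deleted nodes 15; deleted edges (15,7,at); added nodes 17, 18; added edges (17,3,at); (18,4,at); result: nodes: 0:pl, 2:pl, 3:pl, 4:pl, 7:pl, 9:x1, 11:x2, 13:x3, 16:m, 17:m, 18:m edges: (2,11,pre); (4,9,pre); (4,11,pre); (7,13,pre); (9,3,post); (9,7,post); (13,3,post); (13,4,post); (16,7,at); (17,3,at); (18,4,at)
step 2: rule r1; match: 0->9, 1->4, 2->3, 3->7, 4->18; deleted nodes 18; deleted edges (18,4,at); added nodes 19, 20; added edges (19,3,at); (20,7,at); result: nodes: 0:pl, 2:pl, 3:pl, 4:pl, 7:pl, 9:x1, 11:x2, 13:x3, 16:m, 17:m, 19:m, 20:m edges: (2,11,pre); (4,9,pre); (4,11,pre); (7,13,pre); (9,3,post); (9,7,post); (13,3,post); (13,4,post); (16,7,at); (17,3,at); (19,3,at); (20,7,at)
final:
nodes: 0:pl, 2:pl, 3:pl, 4:pl, 7:pl, 9:x1, 11:x2, 13:x3, 16:m, 17:m, 19:m, 20:m
edges: (2,11,pre); (4,9,pre); (4,11,pre); (7,13,pre); (9,3,post); (9,7,post); (13,3,post); (13,4,post); (16,7,at); (17,3,at); (19,3,at); (20,7,at)


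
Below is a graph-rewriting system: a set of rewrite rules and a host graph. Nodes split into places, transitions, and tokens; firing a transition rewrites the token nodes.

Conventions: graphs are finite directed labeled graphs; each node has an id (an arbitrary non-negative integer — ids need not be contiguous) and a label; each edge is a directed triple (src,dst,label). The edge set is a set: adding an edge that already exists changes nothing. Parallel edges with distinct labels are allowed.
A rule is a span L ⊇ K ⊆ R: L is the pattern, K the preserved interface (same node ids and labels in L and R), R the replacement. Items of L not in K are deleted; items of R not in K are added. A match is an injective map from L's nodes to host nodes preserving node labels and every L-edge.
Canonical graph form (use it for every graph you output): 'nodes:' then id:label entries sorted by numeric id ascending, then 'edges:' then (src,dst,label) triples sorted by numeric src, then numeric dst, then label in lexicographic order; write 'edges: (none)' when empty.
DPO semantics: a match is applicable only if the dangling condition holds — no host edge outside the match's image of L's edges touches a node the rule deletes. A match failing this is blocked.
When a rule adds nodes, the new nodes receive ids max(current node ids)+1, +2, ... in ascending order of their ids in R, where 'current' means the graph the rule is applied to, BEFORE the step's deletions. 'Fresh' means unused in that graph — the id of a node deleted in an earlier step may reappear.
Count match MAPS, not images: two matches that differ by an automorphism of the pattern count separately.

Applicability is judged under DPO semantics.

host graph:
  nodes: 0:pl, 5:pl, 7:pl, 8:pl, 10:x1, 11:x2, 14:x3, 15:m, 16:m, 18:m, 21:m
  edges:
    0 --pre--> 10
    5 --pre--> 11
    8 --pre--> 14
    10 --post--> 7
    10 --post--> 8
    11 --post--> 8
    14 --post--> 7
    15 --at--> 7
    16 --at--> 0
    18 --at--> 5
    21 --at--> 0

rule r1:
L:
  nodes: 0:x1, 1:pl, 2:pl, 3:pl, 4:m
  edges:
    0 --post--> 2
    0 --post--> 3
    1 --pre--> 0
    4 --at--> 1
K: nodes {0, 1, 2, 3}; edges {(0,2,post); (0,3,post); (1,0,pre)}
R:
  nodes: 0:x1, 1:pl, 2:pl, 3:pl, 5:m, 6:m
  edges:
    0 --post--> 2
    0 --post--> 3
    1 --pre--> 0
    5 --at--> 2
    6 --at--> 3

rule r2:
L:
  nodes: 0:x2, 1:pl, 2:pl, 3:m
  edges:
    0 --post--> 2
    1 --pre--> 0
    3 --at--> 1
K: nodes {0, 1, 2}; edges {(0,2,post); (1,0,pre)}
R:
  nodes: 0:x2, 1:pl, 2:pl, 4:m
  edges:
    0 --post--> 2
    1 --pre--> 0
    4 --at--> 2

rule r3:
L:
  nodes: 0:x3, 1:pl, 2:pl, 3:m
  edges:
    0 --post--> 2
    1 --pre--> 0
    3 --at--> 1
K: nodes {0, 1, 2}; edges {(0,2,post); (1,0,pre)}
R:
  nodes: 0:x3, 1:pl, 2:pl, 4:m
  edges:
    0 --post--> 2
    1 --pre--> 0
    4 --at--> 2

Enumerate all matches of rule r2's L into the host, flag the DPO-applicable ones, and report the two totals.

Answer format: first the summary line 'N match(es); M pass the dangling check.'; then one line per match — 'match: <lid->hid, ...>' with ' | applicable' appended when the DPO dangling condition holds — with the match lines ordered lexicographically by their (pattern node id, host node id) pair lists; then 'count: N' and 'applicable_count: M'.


1 match(es); 1 pass the dangling check.
match: 0->11, 1->5, 2->8, 3->18 | applicable
count: 1
applicable_count: 1


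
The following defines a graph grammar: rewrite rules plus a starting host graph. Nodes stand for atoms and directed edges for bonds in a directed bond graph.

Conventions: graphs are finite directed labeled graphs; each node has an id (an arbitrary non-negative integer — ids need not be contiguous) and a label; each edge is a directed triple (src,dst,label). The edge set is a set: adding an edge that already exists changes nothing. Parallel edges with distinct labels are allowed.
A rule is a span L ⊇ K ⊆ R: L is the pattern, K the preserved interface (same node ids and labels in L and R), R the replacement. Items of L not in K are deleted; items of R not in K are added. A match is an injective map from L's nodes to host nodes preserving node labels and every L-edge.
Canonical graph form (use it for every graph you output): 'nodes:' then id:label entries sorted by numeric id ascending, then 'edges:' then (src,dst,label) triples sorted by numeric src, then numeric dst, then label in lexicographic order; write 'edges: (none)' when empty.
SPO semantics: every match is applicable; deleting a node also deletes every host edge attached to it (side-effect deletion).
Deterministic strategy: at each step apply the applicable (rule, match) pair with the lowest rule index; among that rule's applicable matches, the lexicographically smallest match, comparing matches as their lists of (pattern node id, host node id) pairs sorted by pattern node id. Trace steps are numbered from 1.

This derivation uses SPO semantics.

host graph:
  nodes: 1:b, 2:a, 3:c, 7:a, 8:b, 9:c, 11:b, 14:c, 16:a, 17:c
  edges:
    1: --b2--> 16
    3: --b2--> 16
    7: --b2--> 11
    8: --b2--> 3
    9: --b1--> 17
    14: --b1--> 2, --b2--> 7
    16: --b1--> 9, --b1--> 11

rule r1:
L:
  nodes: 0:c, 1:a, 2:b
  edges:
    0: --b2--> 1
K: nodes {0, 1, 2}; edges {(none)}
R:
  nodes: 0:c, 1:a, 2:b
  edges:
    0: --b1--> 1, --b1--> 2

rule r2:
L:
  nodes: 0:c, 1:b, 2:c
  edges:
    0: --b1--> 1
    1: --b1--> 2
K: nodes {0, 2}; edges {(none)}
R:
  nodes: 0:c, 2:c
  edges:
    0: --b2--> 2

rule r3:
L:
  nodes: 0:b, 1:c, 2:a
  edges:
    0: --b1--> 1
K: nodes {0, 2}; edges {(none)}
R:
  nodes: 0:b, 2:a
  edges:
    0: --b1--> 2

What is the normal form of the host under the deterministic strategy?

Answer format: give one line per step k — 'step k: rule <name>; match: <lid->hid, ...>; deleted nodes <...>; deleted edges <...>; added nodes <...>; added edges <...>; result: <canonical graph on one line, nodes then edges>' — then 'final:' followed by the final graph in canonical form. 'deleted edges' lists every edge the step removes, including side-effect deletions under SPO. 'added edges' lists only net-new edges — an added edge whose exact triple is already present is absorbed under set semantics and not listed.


step 1: rule r1; match: 0->3, 1->16, 2->1; deleted nodes (none); deleted edges (3,16,b2); added nodes (none); added edges (3,1,b1); (3,16,b1); result: nodes: 1:b, 2:a, 3:c, 7:a, 8:b, 9:c, 11:b, 14:c, 16:a, 17:c edges: (1,16,b2); (3,1,b1); (3,16,b1); (7,11,b2); (8,3,b2); (9,17,b1); (14,2,b1); (14,7,b2); (16,9,b1); (16,11,b1)
step 2: rule r1; match: 0->14, 1->7, 2->1; deleted nodes (none); deleted edges (14,7,b2); added nodes (none); added edges (14,1,b1); (14,7,b1); result: nodes: 1:b, 2:a, 3:c, 7:a, 8:b, 9:c, 11:b, 14:c, 16:a, 17:c edges: (1,16,b2); (3,1,b1); (3,16,b1); (7,11,b2); (8,3,b2); (9,17,b1); (14,1,b1); (14,2,b1); (14,7,b1); (16,9,b1); (16,11,b1)
final:
nodes: 1:b, 2:a, 3:c, 7:a, 8:b, 9:c, 11:b, 14:c, 16:a, 17:c
edges: (1,16,b2); (3,1,b1); (3,16,b1); (7,11,b2); (8,3,b2); (9,17,b1); (14,1,b1); (14,2,b1); (14,7,b1); (16,9,b1); (16,11,b1)


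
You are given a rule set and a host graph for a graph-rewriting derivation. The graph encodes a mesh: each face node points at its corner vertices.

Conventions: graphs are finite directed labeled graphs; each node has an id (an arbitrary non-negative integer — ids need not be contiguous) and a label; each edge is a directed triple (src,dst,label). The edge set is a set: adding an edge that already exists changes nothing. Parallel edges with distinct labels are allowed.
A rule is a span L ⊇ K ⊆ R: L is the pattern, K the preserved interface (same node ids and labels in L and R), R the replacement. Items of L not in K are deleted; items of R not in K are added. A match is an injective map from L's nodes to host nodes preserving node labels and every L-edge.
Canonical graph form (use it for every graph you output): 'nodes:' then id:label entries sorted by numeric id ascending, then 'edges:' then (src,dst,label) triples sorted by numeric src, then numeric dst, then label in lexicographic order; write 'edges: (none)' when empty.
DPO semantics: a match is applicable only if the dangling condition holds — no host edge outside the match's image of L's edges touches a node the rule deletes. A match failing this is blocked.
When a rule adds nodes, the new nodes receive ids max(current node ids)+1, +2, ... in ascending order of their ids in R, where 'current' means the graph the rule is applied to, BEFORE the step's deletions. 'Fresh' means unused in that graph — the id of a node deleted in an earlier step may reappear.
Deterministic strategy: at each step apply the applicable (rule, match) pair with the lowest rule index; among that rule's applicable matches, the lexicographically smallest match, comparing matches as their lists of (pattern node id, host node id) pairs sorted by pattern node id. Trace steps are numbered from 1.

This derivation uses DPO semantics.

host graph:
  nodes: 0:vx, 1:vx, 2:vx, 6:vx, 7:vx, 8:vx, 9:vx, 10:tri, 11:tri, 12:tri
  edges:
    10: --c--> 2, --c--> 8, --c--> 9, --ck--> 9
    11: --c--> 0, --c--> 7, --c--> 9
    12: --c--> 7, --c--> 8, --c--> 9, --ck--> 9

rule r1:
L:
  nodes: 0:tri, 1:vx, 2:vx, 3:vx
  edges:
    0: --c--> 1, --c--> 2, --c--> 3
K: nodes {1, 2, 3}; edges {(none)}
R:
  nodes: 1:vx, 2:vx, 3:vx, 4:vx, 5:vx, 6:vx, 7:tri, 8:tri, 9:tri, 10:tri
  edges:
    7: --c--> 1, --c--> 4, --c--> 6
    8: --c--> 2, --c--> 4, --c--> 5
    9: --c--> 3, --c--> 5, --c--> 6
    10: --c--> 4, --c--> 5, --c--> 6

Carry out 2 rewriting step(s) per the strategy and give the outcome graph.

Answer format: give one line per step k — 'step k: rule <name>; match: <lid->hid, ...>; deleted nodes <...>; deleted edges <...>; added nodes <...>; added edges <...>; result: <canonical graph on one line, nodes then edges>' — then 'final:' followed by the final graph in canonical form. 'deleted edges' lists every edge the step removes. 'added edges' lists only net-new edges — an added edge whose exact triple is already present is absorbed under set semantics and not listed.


step 1: rule r1; match: 0->11, 1->0, 2->7, 3->9; deleted nodes 11; deleted edges (11,0,c); (11,7,c); (11,9,c); added nodes 13, 14, 15, 16, 17, 18, 19; added edges (16,0,c); (16,13,c); (16,15,c); (17,7,c); (17,13,c); (17,14,c); (18,9,c); (18,14,c); (18,15,c); (19,13,c); (19,14,c); (19,15,c); result: nodes: 0:vx, 1:vx, 2:vx, 6:vx, 7:vx, 8:vx, 9:vx, 10:tri, 12:tri, 13:vx, 14:vx, 15:vx, 16:tri, 17:tri, 18:tri, 19:tri edges: (10,2,c); (10,8,c); (10,9,c); (10,9,ck); (12,7,c); (12,8,c); (12,9,c); (12,9,ck); (16,0,c); (16,13,c); (16,15,c); (17,7,c); (17,13,c); (17,14,c); (18,9,c); (18,14,c); (18,15,c); (19,13,c); (19,14,c); (19,15,c)
step 2: rule r1; match: 0->16, 1->0, 2->13, 3->15; deleted nodes 16; deleted edges (16,0,c); (16,13,c); (16,15,c); added nodes 20, 21, 22, 23, 24, 25, 26; added edges (23,0,c); (23,20,c); (23,22,c); (24,13,c); (24,20,c); (24,21,c); (25,15,c); (25,21,c); (25,22,c); (26,20,c); (26,21,c); (26,22,c); result: nodes: 0:vx, 1:vx, 2:vx, 6:vx, 7:vx, 8:vx, 9:vx, 10:tri, 12:tri, 13:vx, 14:vx, 15:vx, 17:tri, 18:tri, 19:tri, 20:vx, 21:vx, 22:vx, 23:tri, 24:tri, 25:tri, 26:tri edges: (10,2,c); (10,8,c); (10,9,c); (10,9,ck); (12,7,c); (12,8,c); (12,9,c); (12,9,ck); (17,7,c); (17,13,c); (17,14,c); (18,9,c); (18,14,c); (18,15,c); (19,13,c); (19,14,c); (19,15,c); (23,0,c); (23,20,c); (23,22,c); (24,13,c); (24,20,c); (24,21,c); (25,15,c); (25,21,c); (25,22,c); (26,20,c); (26,21,c); (26,22,c)
final:
nodes: 0:vx, 1:vx, 2:vx, 6:vx, 7:vx, 8:vx, 9:vx, 10:tri, 12:tri, 13:vx, 14:vx, 15:vx, 17:tri, 18:tri, 19:tri, 20:vx, 21:vx, 22:vx, 23:tri, 24:tri, 25:tri, 26:tri
edges: (10,2,c); (10,8,c); (10,9,c); (10,9,ck); (12,7,c); (12,8,c); (12,9,c); (12,9,ck); (17,7,c); (17,13,c); (17,14,c); (18,9,c); (18,14,c); (18,15,c); (19,13,c); (19,14,c); (19,15,c); (23,0,c); (23,20,c); (23,22,c); (24,13,c); (24,20,c); (24,21,c); (25,15,c); (25,21,c); (25,22,c); (26,20,c); (26,21,c); (26,22,c)


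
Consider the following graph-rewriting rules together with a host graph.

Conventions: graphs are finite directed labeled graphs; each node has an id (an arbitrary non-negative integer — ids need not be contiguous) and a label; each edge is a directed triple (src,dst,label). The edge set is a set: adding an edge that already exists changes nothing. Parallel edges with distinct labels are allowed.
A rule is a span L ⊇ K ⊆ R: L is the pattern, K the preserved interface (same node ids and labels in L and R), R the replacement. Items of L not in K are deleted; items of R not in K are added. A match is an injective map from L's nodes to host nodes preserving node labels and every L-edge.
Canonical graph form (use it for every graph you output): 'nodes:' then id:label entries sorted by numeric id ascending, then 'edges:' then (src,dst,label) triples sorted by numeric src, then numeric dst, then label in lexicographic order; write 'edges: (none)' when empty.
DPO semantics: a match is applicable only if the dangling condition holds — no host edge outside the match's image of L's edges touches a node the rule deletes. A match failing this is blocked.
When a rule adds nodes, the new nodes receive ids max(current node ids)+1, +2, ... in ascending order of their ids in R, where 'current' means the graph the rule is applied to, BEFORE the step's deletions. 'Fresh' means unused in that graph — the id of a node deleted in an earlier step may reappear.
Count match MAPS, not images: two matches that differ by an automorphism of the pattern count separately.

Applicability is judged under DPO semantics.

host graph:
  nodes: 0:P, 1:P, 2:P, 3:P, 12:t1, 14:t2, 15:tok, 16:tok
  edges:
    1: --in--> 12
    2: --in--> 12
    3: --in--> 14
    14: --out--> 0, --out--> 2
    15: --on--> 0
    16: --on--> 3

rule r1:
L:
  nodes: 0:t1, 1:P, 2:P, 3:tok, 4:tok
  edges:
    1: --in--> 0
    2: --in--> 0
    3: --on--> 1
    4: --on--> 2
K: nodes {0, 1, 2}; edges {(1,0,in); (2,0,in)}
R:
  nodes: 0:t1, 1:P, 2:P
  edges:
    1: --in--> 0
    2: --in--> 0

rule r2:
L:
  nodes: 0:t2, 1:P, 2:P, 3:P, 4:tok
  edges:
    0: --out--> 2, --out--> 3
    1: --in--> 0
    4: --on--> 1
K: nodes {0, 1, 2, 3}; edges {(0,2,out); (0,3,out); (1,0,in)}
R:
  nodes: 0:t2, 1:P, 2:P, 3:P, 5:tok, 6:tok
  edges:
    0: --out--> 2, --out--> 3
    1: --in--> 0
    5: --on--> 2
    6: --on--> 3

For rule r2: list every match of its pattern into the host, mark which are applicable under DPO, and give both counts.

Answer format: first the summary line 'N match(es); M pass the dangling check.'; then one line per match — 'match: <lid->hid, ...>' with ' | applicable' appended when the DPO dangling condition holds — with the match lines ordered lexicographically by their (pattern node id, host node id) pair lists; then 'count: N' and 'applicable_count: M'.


2 match(es); 2 pass the dangling check.
match: 0->14, 1->3, 2->0, 3->2, 4->16 | applicable
match: 0->14, 1->3, 2->2, 3->0, 4->16 | applicable
count: 2
applicable_count: 2
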